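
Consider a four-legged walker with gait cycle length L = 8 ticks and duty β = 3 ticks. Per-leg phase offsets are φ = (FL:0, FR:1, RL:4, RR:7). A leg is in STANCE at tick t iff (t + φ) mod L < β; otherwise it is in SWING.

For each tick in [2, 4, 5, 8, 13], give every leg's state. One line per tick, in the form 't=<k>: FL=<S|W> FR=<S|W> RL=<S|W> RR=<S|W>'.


t=2: phase=(2,3,6,1) vs β=3 → FL=S FR=W RL=W RR=S
t=4: phase=(4,5,0,3) vs β=3 → FL=W FR=W RL=S RR=W
t=5: phase=(5,6,1,4) vs β=3 → FL=W FR=W RL=S RR=W
t=8: phase=(0,1,4,7) vs β=3 → FL=S FR=S RL=W RR=W
t=13: phase=(5,6,1,4) vs β=3 → FL=W FR=W RL=S RR=W

t=2: FL=S FR=W RL=W RR=S
t=4: FL=W FR=W RL=S RR=W
t=5: FL=W FR=W RL=S RR=W
t=8: FL=S FR=S RL=W RR=W
t=13: FL=W FR=W RL=S RR=W


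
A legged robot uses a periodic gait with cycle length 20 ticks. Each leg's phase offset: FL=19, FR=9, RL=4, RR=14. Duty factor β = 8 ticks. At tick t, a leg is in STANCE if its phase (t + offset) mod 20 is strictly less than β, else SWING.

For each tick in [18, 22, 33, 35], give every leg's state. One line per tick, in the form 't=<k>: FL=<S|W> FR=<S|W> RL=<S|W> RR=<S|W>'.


t=18: phase=(17,7,2,12) vs β=8 → FL=W FR=S RL=S RR=W
t=22: phase=(1,11,6,16) vs β=8 → FL=S FR=W RL=S RR=W
t=33: phase=(12,2,17,7) vs β=8 → FL=W FR=S RL=W RR=S
t=35: phase=(14,4,19,9) vs β=8 → FL=W FR=S RL=W RR=W

t=18: FL=W FR=S RL=S RR=W
t=22: FL=S FR=W RL=S RR=W
t=33: FL=W FR=S RL=W RR=S
t=35: FL=W FR=S RL=W RR=W


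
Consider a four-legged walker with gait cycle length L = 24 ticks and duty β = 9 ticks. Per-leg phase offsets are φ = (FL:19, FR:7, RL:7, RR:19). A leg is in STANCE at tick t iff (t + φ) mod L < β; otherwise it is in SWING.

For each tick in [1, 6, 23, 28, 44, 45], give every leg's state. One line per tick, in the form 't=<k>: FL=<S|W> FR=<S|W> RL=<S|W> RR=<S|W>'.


t=1: FL=W FR=S RL=S RR=W
t=6: FL=S FR=W RL=W RR=S
t=23: FL=W FR=S RL=S RR=W
t=28: FL=W FR=W RL=W RR=W
t=44: FL=W FR=S RL=S RR=W
t=45: FL=W FR=S RL=S RR=W

t=1: phase=(20,8,8,20) vs β=9 → FL=W FR=S RL=S RR=W
t=6: phase=(1,13,13,1) vs β=9 → FL=S FR=W RL=W RR=S
t=23: phase=(18,6,6,18) vs β=9 → FL=W FR=S RL=S RR=W
t=28: phase=(23,11,11,23) vs β=9 → FL=W FR=W RL=W RR=W
t=44: phase=(15,3,3,15) vs β=9 → FL=W FR=S RL=S RR=W
t=45: phase=(16,4,4,16) vs β=9 → FL=W FR=S RL=S RR=W


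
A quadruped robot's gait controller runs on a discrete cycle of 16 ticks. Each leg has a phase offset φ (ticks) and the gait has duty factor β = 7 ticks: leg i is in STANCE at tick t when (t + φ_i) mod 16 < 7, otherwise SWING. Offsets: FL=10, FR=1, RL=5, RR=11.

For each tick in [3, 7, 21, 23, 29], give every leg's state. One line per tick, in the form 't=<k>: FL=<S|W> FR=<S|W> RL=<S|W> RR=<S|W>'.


t=3: phase=(13,4,8,14) vs β=7 → FL=W FR=S RL=W RR=W
t=7: phase=(1,8,12,2) vs β=7 → FL=S FR=W RL=W RR=S
t=21: phase=(15,6,10,0) vs β=7 → FL=W FR=S RL=W RR=S
t=23: phase=(1,8,12,2) vs β=7 → FL=S FR=W RL=W RR=S
t=29: phase=(7,14,2,8) vs β=7 → FL=W FR=W RL=S RR=W

t=3: FL=W FR=S RL=W RR=W
t=7: FL=S FR=W RL=W RR=S
t=21: FL=W FR=S RL=W RR=S
t=23: FL=S FR=W RL=W RR=S
t=29: FL=W FR=W RL=S RR=W


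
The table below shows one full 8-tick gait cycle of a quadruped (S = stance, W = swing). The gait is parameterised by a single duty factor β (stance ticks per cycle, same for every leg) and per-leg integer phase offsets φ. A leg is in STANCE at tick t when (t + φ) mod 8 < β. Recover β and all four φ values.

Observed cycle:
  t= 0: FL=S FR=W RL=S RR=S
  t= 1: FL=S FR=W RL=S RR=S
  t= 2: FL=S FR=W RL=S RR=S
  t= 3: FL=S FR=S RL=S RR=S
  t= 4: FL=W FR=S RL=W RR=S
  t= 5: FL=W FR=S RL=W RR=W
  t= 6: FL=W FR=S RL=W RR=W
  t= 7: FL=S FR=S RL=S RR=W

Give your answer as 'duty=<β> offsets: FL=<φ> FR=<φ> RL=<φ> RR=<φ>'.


duty β = stance ticks per leg = 5
FL: stance ticks = 5; W→S at t=7 → φ=1
FR: stance ticks = 5; W→S at t=3 → φ=5
RL: stance ticks = 5; W→S at t=7 → φ=1
RR: stance ticks = 5; W→S at t=0 → φ=0

duty=5 offsets: FL=1 FR=5 RL=1 RR=0


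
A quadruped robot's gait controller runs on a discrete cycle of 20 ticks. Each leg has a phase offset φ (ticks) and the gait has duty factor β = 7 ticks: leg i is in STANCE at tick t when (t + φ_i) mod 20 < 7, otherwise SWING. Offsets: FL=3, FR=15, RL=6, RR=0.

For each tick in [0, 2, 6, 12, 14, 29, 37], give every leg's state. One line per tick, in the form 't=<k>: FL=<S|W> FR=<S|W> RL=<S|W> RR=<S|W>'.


t=0: phase=(3,15,6,0) vs β=7 → FL=S FR=W RL=S RR=S
t=2: phase=(5,17,8,2) vs β=7 → FL=S FR=W RL=W RR=S
t=6: phase=(9,1,12,6) vs β=7 → FL=W FR=S RL=W RR=S
t=12: phase=(15,7,18,12) vs β=7 → FL=W FR=W RL=W RR=W
t=14: phase=(17,9,0,14) vs β=7 → FL=W FR=W RL=S RR=W
t=29: phase=(12,4,15,9) vs β=7 → FL=W FR=S RL=W RR=W
t=37: phase=(0,12,3,17) vs β=7 → FL=S FR=W RL=S RR=W

t=0: FL=S FR=W RL=S RR=S
t=2: FL=S FR=W RL=W RR=S
t=6: FL=W FR=S RL=W RR=S
t=12: FL=W FR=W RL=W RR=W
t=14: FL=W FR=W RL=S RR=W
t=29: FL=W FR=S RL=W RR=W
t=37: FL=S FR=W RL=S RR=W


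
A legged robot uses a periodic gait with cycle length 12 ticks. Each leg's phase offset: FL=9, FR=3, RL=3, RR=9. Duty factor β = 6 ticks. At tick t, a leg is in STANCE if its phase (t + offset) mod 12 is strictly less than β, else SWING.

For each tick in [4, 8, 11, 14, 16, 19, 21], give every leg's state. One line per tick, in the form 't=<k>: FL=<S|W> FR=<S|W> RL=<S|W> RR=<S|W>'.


t=4: phase=(1,7,7,1) vs β=6 → FL=S FR=W RL=W RR=S
t=8: phase=(5,11,11,5) vs β=6 → FL=S FR=W RL=W RR=S
t=11: phase=(8,2,2,8) vs β=6 → FL=W FR=S RL=S RR=W
t=14: phase=(11,5,5,11) vs β=6 → FL=W FR=S RL=S RR=W
t=16: phase=(1,7,7,1) vs β=6 → FL=S FR=W RL=W RR=S
t=19: phase=(4,10,10,4) vs β=6 → FL=S FR=W RL=W RR=S
t=21: phase=(6,0,0,6) vs β=6 → FL=W FR=S RL=S RR=W

t=4: FL=S FR=W RL=W RR=S
t=8: FL=S FR=W RL=W RR=S
t=11: FL=W FR=S RL=S RR=W
t=14: FL=W FR=S RL=S RR=W
t=16: FL=S FR=W RL=W RR=S
t=19: FL=S FR=W RL=W RR=S
t=21: FL=W FR=S RL=S RR=W


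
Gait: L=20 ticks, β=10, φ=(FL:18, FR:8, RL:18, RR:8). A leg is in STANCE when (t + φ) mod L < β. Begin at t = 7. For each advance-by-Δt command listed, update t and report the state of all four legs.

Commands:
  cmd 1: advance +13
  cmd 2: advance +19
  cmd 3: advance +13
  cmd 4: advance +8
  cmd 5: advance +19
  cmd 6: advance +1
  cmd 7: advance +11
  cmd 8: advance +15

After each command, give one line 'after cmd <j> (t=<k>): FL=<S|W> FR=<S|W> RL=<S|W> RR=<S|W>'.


start t=7: FL=S FR=W RL=S RR=W
cmd 1: advance +13 → t=20, phase=(18,8,18,8) → FL=W FR=S RL=W RR=S
cmd 2: advance +19 → t=39, phase=(17,7,17,7) → FL=W FR=S RL=W RR=S
cmd 3: advance +13 → t=52, phase=(10,0,10,0) → FL=W FR=S RL=W RR=S
cmd 4: advance +8 → t=60, phase=(18,8,18,8) → FL=W FR=S RL=W RR=S
cmd 5: advance +19 → t=79, phase=(17,7,17,7) → FL=W FR=S RL=W RR=S
cmd 6: advance +1 → t=80, phase=(18,8,18,8) → FL=W FR=S RL=W RR=S
cmd 7: advance +11 → t=91, phase=(9,19,9,19) → FL=S FR=W RL=S RR=W
cmd 8: advance +15 → t=106, phase=(4,14,4,14) → FL=S FR=W RL=S RR=W

after cmd 1 (t=20): FL=W FR=S RL=W RR=S
after cmd 2 (t=39): FL=W FR=S RL=W RR=S
after cmd 3 (t=52): FL=W FR=S RL=W RR=S
after cmd 4 (t=60): FL=W FR=S RL=W RR=S
after cmd 5 (t=79): FL=W FR=S RL=W RR=S
after cmd 6 (t=80): FL=W FR=S RL=W RR=S
after cmd 7 (t=91): FL=S FR=W RL=S RR=W
after cmd 8 (t=106): FL=S FR=W RL=S RR=W


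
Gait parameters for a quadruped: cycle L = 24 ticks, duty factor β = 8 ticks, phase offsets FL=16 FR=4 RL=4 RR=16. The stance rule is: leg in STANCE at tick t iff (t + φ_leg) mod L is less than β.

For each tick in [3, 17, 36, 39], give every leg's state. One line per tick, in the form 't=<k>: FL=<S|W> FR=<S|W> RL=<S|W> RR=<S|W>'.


t=3: phase=(19,7,7,19) vs β=8 → FL=W FR=S RL=S RR=W
t=17: phase=(9,21,21,9) vs β=8 → FL=W FR=W RL=W RR=W
t=36: phase=(4,16,16,4) vs β=8 → FL=S FR=W RL=W RR=S
t=39: phase=(7,19,19,7) vs β=8 → FL=S FR=W RL=W RR=S

t=3: FL=W FR=S RL=S RR=W
t=17: FL=W FR=W RL=W RR=W
t=36: FL=S FR=W RL=W RR=S
t=39: FL=S FR=W RL=W RR=S


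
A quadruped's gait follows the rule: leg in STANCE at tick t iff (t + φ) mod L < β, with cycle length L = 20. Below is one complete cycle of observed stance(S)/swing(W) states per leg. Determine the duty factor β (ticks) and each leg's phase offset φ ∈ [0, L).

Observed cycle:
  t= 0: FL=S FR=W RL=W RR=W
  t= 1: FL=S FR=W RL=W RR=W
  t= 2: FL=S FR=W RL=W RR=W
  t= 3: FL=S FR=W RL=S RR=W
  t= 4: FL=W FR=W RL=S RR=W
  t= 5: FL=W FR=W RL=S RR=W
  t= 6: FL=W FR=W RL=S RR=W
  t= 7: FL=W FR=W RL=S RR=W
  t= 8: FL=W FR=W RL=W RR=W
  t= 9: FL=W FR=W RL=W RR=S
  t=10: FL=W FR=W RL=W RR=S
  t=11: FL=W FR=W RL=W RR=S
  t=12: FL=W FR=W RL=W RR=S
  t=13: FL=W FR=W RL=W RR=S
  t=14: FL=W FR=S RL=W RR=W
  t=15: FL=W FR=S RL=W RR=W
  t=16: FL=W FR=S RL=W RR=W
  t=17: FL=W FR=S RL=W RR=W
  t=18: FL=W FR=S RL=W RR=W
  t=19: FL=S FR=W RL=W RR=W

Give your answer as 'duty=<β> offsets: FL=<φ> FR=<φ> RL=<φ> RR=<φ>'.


duty=5 offsets: FL=1 FR=6 RL=17 RR=11

duty β = stance ticks per leg = 5
FL: stance ticks = 5; W→S at t=19 → φ=1
FR: stance ticks = 5; W→S at t=14 → φ=6
RL: stance ticks = 5; W→S at t=3 → φ=17
RR: stance ticks = 5; W→S at t=9 → φ=11


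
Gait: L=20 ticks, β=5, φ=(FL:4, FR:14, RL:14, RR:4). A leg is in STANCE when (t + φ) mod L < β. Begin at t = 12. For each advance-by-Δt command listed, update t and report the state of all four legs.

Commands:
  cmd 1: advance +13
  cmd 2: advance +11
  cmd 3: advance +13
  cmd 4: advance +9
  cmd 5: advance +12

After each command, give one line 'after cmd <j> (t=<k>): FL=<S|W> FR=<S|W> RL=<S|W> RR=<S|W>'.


after cmd 1 (t=25): FL=W FR=W RL=W RR=W
after cmd 2 (t=36): FL=S FR=W RL=W RR=S
after cmd 3 (t=49): FL=W FR=S RL=S RR=W
after cmd 4 (t=58): FL=S FR=W RL=W RR=S
after cmd 5 (t=70): FL=W FR=S RL=S RR=W

start t=12: FL=W FR=W RL=W RR=W
cmd 1: advance +13 → t=25, phase=(9,19,19,9) → FL=W FR=W RL=W RR=W
cmd 2: advance +11 → t=36, phase=(0,10,10,0) → FL=S FR=W RL=W RR=S
cmd 3: advance +13 → t=49, phase=(13,3,3,13) → FL=W FR=S RL=S RR=W
cmd 4: advance +9 → t=58, phase=(2,12,12,2) → FL=S FR=W RL=W RR=S
cmd 5: advance +12 → t=70, phase=(14,4,4,14) → FL=W FR=S RL=S RR=W


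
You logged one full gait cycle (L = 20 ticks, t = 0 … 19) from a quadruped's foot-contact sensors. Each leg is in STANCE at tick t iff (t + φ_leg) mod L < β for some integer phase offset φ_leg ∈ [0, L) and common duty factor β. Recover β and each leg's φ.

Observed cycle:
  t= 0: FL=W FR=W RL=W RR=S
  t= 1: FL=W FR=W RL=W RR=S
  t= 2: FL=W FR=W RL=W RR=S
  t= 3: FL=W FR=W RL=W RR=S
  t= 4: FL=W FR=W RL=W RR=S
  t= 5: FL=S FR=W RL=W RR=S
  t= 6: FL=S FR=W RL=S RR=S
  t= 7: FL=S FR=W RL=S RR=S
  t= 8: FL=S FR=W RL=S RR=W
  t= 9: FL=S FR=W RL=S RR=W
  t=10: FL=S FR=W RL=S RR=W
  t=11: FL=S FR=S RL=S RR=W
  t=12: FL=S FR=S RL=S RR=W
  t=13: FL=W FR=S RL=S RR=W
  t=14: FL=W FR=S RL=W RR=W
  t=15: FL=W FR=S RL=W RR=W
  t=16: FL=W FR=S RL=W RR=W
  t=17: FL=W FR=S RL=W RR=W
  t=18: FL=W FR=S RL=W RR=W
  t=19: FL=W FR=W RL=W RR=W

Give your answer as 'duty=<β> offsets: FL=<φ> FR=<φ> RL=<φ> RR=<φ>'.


duty β = stance ticks per leg = 8
FL: stance ticks = 8; W→S at t=5 → φ=15
FR: stance ticks = 8; W→S at t=11 → φ=9
RL: stance ticks = 8; W→S at t=6 → φ=14
RR: stance ticks = 8; W→S at t=0 → φ=0

duty=8 offsets: FL=15 FR=9 RL=14 RR=0


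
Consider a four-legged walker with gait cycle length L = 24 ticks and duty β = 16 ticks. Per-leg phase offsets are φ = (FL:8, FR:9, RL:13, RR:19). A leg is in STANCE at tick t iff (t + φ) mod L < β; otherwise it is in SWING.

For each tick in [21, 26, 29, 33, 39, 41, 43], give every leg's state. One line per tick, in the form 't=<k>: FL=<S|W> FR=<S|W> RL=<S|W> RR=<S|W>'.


t=21: phase=(5,6,10,16) vs β=16 → FL=S FR=S RL=S RR=W
t=26: phase=(10,11,15,21) vs β=16 → FL=S FR=S RL=S RR=W
t=29: phase=(13,14,18,0) vs β=16 → FL=S FR=S RL=W RR=S
t=33: phase=(17,18,22,4) vs β=16 → FL=W FR=W RL=W RR=S
t=39: phase=(23,0,4,10) vs β=16 → FL=W FR=S RL=S RR=S
t=41: phase=(1,2,6,12) vs β=16 → FL=S FR=S RL=S RR=S
t=43: phase=(3,4,8,14) vs β=16 → FL=S FR=S RL=S RR=S

t=21: FL=S FR=S RL=S RR=W
t=26: FL=S FR=S RL=S RR=W
t=29: FL=S FR=S RL=W RR=S
t=33: FL=W FR=W RL=W RR=S
t=39: FL=W FR=S RL=S RR=S
t=41: FL=S FR=S RL=S RR=S
t=43: FL=S FR=S RL=S RR=S


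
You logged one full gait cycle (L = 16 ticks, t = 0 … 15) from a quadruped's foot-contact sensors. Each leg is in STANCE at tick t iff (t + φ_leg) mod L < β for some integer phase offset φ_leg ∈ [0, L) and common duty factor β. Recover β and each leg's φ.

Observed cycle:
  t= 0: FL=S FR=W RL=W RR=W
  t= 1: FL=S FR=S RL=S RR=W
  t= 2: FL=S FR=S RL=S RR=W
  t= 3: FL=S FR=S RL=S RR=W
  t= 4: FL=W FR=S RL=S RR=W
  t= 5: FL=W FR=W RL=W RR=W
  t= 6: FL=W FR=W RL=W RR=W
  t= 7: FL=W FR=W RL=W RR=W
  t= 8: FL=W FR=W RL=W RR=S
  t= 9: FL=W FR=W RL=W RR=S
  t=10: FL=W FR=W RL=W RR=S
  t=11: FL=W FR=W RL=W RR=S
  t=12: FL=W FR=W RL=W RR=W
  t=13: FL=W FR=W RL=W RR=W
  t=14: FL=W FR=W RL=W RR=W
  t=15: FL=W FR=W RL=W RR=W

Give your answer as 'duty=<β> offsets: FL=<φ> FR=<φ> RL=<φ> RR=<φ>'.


duty β = stance ticks per leg = 4
FL: stance ticks = 4; W→S at t=0 → φ=0
FR: stance ticks = 4; W→S at t=1 → φ=15
RL: stance ticks = 4; W→S at t=1 → φ=15
RR: stance ticks = 4; W→S at t=8 → φ=8

duty=4 offsets: FL=0 FR=15 RL=15 RR=8


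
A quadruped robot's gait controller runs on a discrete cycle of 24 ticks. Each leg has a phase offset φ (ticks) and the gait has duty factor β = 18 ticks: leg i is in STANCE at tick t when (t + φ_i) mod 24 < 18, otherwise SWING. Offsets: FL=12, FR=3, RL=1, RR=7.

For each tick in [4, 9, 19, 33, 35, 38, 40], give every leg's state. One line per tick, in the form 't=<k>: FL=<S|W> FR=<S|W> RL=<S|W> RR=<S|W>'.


t=4: FL=S FR=S RL=S RR=S
t=9: FL=W FR=S RL=S RR=S
t=19: FL=S FR=W RL=W RR=S
t=33: FL=W FR=S RL=S RR=S
t=35: FL=W FR=S RL=S RR=W
t=38: FL=S FR=S RL=S RR=W
t=40: FL=S FR=W RL=S RR=W

t=4: phase=(16,7,5,11) vs β=18 → FL=S FR=S RL=S RR=S
t=9: phase=(21,12,10,16) vs β=18 → FL=W FR=S RL=S RR=S
t=19: phase=(7,22,20,2) vs β=18 → FL=S FR=W RL=W RR=S
t=33: phase=(21,12,10,16) vs β=18 → FL=W FR=S RL=S RR=S
t=35: phase=(23,14,12,18) vs β=18 → FL=W FR=S RL=S RR=W
t=38: phase=(2,17,15,21) vs β=18 → FL=S FR=S RL=S RR=W
t=40: phase=(4,19,17,23) vs β=18 → FL=S FR=W RL=S RR=W


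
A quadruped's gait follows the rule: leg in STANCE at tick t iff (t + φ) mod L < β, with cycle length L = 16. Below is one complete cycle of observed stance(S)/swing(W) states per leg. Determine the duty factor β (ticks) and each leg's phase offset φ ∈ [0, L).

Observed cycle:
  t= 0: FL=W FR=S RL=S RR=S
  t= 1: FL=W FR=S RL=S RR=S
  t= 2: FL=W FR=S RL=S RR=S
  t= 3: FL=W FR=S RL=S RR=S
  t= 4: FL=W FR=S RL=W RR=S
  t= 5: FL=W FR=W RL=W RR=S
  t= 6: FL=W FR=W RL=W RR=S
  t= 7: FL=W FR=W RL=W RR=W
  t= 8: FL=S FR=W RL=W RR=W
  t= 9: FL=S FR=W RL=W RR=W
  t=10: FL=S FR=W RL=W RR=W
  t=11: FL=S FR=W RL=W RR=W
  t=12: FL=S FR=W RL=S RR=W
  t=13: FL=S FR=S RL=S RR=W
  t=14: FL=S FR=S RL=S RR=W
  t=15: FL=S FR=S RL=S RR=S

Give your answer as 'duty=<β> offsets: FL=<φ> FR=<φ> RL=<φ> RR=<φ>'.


duty=8 offsets: FL=8 FR=3 RL=4 RR=1

duty β = stance ticks per leg = 8
FL: stance ticks = 8; W→S at t=8 → φ=8
FR: stance ticks = 8; W→S at t=13 → φ=3
RL: stance ticks = 8; W→S at t=12 → φ=4
RR: stance ticks = 8; W→S at t=15 → φ=1


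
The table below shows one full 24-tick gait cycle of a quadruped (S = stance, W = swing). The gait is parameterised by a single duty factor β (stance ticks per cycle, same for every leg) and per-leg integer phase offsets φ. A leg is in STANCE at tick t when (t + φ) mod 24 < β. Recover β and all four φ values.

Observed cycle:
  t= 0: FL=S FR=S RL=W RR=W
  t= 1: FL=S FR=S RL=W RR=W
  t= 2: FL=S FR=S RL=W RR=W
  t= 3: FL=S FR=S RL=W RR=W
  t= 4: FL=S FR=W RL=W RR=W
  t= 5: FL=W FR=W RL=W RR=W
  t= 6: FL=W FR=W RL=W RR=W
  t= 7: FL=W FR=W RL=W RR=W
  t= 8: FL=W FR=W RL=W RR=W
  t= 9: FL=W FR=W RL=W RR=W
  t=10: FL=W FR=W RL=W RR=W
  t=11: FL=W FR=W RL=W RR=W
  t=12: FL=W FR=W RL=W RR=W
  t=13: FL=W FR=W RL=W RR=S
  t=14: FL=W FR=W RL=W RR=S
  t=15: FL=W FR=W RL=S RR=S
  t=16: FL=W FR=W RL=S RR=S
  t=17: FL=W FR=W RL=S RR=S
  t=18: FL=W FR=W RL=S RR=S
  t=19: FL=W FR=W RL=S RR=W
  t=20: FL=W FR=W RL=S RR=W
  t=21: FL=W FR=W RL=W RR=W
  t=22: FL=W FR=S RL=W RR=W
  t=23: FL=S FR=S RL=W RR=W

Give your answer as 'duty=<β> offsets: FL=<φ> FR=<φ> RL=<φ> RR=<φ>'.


duty=6 offsets: FL=1 FR=2 RL=9 RR=11

duty β = stance ticks per leg = 6
FL: stance ticks = 6; W→S at t=23 → φ=1
FR: stance ticks = 6; W→S at t=22 → φ=2
RL: stance ticks = 6; W→S at t=15 → φ=9
RR: stance ticks = 6; W→S at t=13 → φ=11


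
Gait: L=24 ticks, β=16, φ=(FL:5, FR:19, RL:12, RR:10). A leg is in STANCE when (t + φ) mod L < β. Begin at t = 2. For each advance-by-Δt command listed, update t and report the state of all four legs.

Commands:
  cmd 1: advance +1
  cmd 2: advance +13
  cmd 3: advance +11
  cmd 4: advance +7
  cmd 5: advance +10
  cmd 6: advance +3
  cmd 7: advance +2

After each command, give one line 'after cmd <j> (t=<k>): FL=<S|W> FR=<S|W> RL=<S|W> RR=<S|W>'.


start t=2: FL=S FR=W RL=S RR=S
cmd 1: advance +1 → t=3, phase=(8,22,15,13) → FL=S FR=W RL=S RR=S
cmd 2: advance +13 → t=16, phase=(21,11,4,2) → FL=W FR=S RL=S RR=S
cmd 3: advance +11 → t=27, phase=(8,22,15,13) → FL=S FR=W RL=S RR=S
cmd 4: advance +7 → t=34, phase=(15,5,22,20) → FL=S FR=S RL=W RR=W
cmd 5: advance +10 → t=44, phase=(1,15,8,6) → FL=S FR=S RL=S RR=S
cmd 6: advance +3 → t=47, phase=(4,18,11,9) → FL=S FR=W RL=S RR=S
cmd 7: advance +2 → t=49, phase=(6,20,13,11) → FL=S FR=W RL=S RR=S

after cmd 1 (t=3): FL=S FR=W RL=S RR=S
after cmd 2 (t=16): FL=W FR=S RL=S RR=S
after cmd 3 (t=27): FL=S FR=W RL=S RR=S
after cmd 4 (t=34): FL=S FR=S RL=W RR=W
after cmd 5 (t=44): FL=S FR=S RL=S RR=S
after cmd 6 (t=47): FL=S FR=W RL=S RR=S
after cmd 7 (t=49): FL=S FR=W RL=S RR=S


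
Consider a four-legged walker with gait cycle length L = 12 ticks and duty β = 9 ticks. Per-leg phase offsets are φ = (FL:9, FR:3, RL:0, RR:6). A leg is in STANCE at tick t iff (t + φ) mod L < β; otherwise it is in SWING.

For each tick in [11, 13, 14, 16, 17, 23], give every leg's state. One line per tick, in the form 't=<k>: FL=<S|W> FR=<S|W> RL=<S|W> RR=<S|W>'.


t=11: FL=S FR=S RL=W RR=S
t=13: FL=W FR=S RL=S RR=S
t=14: FL=W FR=S RL=S RR=S
t=16: FL=S FR=S RL=S RR=W
t=17: FL=S FR=S RL=S RR=W
t=23: FL=S FR=S RL=W RR=S

t=11: phase=(8,2,11,5) vs β=9 → FL=S FR=S RL=W RR=S
t=13: phase=(10,4,1,7) vs β=9 → FL=W FR=S RL=S RR=S
t=14: phase=(11,5,2,8) vs β=9 → FL=W FR=S RL=S RR=S
t=16: phase=(1,7,4,10) vs β=9 → FL=S FR=S RL=S RR=W
t=17: phase=(2,8,5,11) vs β=9 → FL=S FR=S RL=S RR=W
t=23: phase=(8,2,11,5) vs β=9 → FL=S FR=S RL=W RR=S


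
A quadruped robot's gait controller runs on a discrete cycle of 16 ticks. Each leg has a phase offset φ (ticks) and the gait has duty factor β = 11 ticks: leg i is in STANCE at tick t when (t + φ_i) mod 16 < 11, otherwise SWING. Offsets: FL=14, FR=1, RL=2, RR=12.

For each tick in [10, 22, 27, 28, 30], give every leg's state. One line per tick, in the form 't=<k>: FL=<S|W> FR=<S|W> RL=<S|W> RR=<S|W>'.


t=10: FL=S FR=W RL=W RR=S
t=22: FL=S FR=S RL=S RR=S
t=27: FL=S FR=W RL=W RR=S
t=28: FL=S FR=W RL=W RR=S
t=30: FL=W FR=W RL=S RR=S

t=10: phase=(8,11,12,6) vs β=11 → FL=S FR=W RL=W RR=S
t=22: phase=(4,7,8,2) vs β=11 → FL=S FR=S RL=S RR=S
t=27: phase=(9,12,13,7) vs β=11 → FL=S FR=W RL=W RR=S
t=28: phase=(10,13,14,8) vs β=11 → FL=S FR=W RL=W RR=S
t=30: phase=(12,15,0,10) vs β=11 → FL=W FR=W RL=S RR=S


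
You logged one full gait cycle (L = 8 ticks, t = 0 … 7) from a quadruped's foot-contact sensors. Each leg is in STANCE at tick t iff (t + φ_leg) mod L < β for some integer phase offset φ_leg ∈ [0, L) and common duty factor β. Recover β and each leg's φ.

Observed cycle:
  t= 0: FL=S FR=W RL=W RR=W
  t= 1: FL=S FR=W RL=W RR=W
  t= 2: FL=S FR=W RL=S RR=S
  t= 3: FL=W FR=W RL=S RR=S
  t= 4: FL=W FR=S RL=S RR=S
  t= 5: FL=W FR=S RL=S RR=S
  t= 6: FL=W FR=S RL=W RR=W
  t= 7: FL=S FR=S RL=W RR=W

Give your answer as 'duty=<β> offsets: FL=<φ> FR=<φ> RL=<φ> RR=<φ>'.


duty β = stance ticks per leg = 4
FL: stance ticks = 4; W→S at t=7 → φ=1
FR: stance ticks = 4; W→S at t=4 → φ=4
RL: stance ticks = 4; W→S at t=2 → φ=6
RR: stance ticks = 4; W→S at t=2 → φ=6

duty=4 offsets: FL=1 FR=4 RL=6 RR=6


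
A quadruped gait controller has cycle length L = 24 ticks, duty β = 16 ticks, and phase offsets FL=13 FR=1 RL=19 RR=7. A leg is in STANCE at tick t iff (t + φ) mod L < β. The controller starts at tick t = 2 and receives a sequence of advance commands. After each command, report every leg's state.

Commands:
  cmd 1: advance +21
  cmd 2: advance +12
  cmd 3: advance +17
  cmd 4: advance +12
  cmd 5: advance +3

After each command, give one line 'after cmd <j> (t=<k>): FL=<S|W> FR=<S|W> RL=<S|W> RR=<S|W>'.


after cmd 1 (t=23): FL=S FR=S RL=W RR=S
after cmd 2 (t=35): FL=S FR=S RL=S RR=W
after cmd 3 (t=52): FL=W FR=S RL=W RR=S
after cmd 4 (t=64): FL=S FR=W RL=S RR=W
after cmd 5 (t=67): FL=S FR=W RL=S RR=S

start t=2: FL=S FR=S RL=W RR=S
cmd 1: advance +21 → t=23, phase=(12,0,18,6) → FL=S FR=S RL=W RR=S
cmd 2: advance +12 → t=35, phase=(0,12,6,18) → FL=S FR=S RL=S RR=W
cmd 3: advance +17 → t=52, phase=(17,5,23,11) → FL=W FR=S RL=W RR=S
cmd 4: advance +12 → t=64, phase=(5,17,11,23) → FL=S FR=W RL=S RR=W
cmd 5: advance +3 → t=67, phase=(8,20,14,2) → FL=S FR=W RL=S RR=S


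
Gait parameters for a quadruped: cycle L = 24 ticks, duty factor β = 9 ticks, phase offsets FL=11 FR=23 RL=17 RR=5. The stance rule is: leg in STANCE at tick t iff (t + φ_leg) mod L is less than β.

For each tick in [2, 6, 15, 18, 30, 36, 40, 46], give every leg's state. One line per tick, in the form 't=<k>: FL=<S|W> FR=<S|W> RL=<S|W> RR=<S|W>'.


t=2: phase=(13,1,19,7) vs β=9 → FL=W FR=S RL=W RR=S
t=6: phase=(17,5,23,11) vs β=9 → FL=W FR=S RL=W RR=W
t=15: phase=(2,14,8,20) vs β=9 → FL=S FR=W RL=S RR=W
t=18: phase=(5,17,11,23) vs β=9 → FL=S FR=W RL=W RR=W
t=30: phase=(17,5,23,11) vs β=9 → FL=W FR=S RL=W RR=W
t=36: phase=(23,11,5,17) vs β=9 → FL=W FR=W RL=S RR=W
t=40: phase=(3,15,9,21) vs β=9 → FL=S FR=W RL=W RR=W
t=46: phase=(9,21,15,3) vs β=9 → FL=W FR=W RL=W RR=S

t=2: FL=W FR=S RL=W RR=S
t=6: FL=W FR=S RL=W RR=W
t=15: FL=S FR=W RL=S RR=W
t=18: FL=S FR=W RL=W RR=W
t=30: FL=W FR=S RL=W RR=W
t=36: FL=W FR=W RL=S RR=W
t=40: FL=S FR=W RL=W RR=W
t=46: FL=W FR=W RL=W RR=S


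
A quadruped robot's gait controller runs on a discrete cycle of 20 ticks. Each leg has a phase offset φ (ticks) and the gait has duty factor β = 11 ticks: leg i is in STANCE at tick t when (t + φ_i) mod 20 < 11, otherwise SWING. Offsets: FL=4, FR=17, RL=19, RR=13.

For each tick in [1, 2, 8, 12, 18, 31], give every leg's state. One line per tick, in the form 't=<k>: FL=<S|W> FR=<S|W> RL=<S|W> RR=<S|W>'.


t=1: FL=S FR=W RL=S RR=W
t=2: FL=S FR=W RL=S RR=W
t=8: FL=W FR=S RL=S RR=S
t=12: FL=W FR=S RL=W RR=S
t=18: FL=S FR=W RL=W RR=W
t=31: FL=W FR=S RL=S RR=S

t=1: phase=(5,18,0,14) vs β=11 → FL=S FR=W RL=S RR=W
t=2: phase=(6,19,1,15) vs β=11 → FL=S FR=W RL=S RR=W
t=8: phase=(12,5,7,1) vs β=11 → FL=W FR=S RL=S RR=S
t=12: phase=(16,9,11,5) vs β=11 → FL=W FR=S RL=W RR=S
t=18: phase=(2,15,17,11) vs β=11 → FL=S FR=W RL=W RR=W
t=31: phase=(15,8,10,4) vs β=11 → FL=W FR=S RL=S RR=S


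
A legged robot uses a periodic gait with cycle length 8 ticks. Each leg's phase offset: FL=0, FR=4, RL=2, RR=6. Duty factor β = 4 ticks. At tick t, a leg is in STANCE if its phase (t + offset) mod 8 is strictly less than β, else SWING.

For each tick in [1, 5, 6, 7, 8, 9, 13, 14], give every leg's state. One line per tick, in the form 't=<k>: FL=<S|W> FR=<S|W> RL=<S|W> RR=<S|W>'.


t=1: FL=S FR=W RL=S RR=W
t=5: FL=W FR=S RL=W RR=S
t=6: FL=W FR=S RL=S RR=W
t=7: FL=W FR=S RL=S RR=W
t=8: FL=S FR=W RL=S RR=W
t=9: FL=S FR=W RL=S RR=W
t=13: FL=W FR=S RL=W RR=S
t=14: FL=W FR=S RL=S RR=W

t=1: phase=(1,5,3,7) vs β=4 → FL=S FR=W RL=S RR=W
t=5: phase=(5,1,7,3) vs β=4 → FL=W FR=S RL=W RR=S
t=6: phase=(6,2,0,4) vs β=4 → FL=W FR=S RL=S RR=W
t=7: phase=(7,3,1,5) vs β=4 → FL=W FR=S RL=S RR=W
t=8: phase=(0,4,2,6) vs β=4 → FL=S FR=W RL=S RR=W
t=9: phase=(1,5,3,7) vs β=4 → FL=S FR=W RL=S RR=W
t=13: phase=(5,1,7,3) vs β=4 → FL=W FR=S RL=W RR=S
t=14: phase=(6,2,0,4) vs β=4 → FL=W FR=S RL=S RR=W


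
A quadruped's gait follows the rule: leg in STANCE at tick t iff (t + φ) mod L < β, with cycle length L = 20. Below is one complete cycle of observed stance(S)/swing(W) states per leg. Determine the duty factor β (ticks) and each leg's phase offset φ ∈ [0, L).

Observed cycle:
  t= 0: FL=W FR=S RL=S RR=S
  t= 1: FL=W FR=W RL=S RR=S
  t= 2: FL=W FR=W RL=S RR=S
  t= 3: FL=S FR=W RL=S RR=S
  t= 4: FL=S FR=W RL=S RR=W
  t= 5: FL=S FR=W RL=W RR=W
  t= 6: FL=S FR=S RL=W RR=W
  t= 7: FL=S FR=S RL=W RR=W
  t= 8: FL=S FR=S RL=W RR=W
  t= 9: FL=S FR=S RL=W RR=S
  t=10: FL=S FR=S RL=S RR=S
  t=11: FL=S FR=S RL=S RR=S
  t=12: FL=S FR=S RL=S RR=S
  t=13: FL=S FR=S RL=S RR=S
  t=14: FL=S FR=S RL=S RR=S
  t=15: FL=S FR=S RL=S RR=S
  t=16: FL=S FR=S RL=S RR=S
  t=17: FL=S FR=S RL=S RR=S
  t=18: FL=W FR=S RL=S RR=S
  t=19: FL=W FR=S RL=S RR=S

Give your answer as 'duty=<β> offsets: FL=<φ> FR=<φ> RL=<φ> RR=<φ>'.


duty β = stance ticks per leg = 15
FL: stance ticks = 15; W→S at t=3 → φ=17
FR: stance ticks = 15; W→S at t=6 → φ=14
RL: stance ticks = 15; W→S at t=10 → φ=10
RR: stance ticks = 15; W→S at t=9 → φ=11

duty=15 offsets: FL=17 FR=14 RL=10 RR=11


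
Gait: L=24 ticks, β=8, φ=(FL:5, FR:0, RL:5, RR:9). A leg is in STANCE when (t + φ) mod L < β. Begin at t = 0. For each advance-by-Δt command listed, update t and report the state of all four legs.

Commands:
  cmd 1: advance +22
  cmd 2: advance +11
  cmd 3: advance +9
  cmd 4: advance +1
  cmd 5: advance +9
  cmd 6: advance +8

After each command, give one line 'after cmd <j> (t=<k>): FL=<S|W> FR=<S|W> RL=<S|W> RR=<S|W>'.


after cmd 1 (t=22): FL=S FR=W RL=S RR=S
after cmd 2 (t=33): FL=W FR=W RL=W RR=W
after cmd 3 (t=42): FL=W FR=W RL=W RR=S
after cmd 4 (t=43): FL=S FR=W RL=S RR=S
after cmd 5 (t=52): FL=W FR=S RL=W RR=W
after cmd 6 (t=60): FL=W FR=W RL=W RR=W

start t=0: FL=S FR=S RL=S RR=W
cmd 1: advance +22 → t=22, phase=(3,22,3,7) → FL=S FR=W RL=S RR=S
cmd 2: advance +11 → t=33, phase=(14,9,14,18) → FL=W FR=W RL=W RR=W
cmd 3: advance +9 → t=42, phase=(23,18,23,3) → FL=W FR=W RL=W RR=S
cmd 4: advance +1 → t=43, phase=(0,19,0,4) → FL=S FR=W RL=S RR=S
cmd 5: advance +9 → t=52, phase=(9,4,9,13) → FL=W FR=S RL=W RR=W
cmd 6: advance +8 → t=60, phase=(17,12,17,21) → FL=W FR=W RL=W RR=W


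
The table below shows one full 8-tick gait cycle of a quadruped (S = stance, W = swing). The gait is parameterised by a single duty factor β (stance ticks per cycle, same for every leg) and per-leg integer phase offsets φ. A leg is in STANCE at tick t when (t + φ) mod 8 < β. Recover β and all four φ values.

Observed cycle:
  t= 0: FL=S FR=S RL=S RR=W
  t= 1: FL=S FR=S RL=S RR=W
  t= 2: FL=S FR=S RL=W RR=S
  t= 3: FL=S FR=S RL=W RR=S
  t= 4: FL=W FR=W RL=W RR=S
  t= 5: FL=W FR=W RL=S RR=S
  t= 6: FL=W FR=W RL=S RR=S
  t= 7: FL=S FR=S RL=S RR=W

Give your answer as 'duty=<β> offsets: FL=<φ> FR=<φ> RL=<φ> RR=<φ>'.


duty β = stance ticks per leg = 5
FL: stance ticks = 5; W→S at t=7 → φ=1
FR: stance ticks = 5; W→S at t=7 → φ=1
RL: stance ticks = 5; W→S at t=5 → φ=3
RR: stance ticks = 5; W→S at t=2 → φ=6

duty=5 offsets: FL=1 FR=1 RL=3 RR=6


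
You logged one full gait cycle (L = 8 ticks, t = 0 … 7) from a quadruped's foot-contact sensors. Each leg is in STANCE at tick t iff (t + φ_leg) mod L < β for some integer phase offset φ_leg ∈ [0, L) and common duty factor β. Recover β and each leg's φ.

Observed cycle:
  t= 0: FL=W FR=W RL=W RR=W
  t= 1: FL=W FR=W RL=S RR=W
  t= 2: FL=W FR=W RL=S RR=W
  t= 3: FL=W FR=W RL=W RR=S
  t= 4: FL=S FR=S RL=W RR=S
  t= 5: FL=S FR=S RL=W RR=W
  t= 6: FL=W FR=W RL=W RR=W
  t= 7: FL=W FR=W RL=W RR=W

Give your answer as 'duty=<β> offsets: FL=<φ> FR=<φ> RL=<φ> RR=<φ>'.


duty β = stance ticks per leg = 2
FL: stance ticks = 2; W→S at t=4 → φ=4
FR: stance ticks = 2; W→S at t=4 → φ=4
RL: stance ticks = 2; W→S at t=1 → φ=7
RR: stance ticks = 2; W→S at t=3 → φ=5

duty=2 offsets: FL=4 FR=4 RL=7 RR=5


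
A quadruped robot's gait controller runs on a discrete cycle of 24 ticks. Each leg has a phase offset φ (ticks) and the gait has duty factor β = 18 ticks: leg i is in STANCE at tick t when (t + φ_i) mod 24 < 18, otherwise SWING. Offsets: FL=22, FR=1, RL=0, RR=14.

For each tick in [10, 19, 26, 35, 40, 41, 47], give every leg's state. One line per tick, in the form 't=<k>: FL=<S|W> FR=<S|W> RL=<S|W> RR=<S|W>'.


t=10: FL=S FR=S RL=S RR=S
t=19: FL=S FR=W RL=W RR=S
t=26: FL=S FR=S RL=S RR=S
t=35: FL=S FR=S RL=S RR=S
t=40: FL=S FR=S RL=S RR=S
t=41: FL=S FR=W RL=S RR=S
t=47: FL=W FR=S RL=W RR=S

t=10: phase=(8,11,10,0) vs β=18 → FL=S FR=S RL=S RR=S
t=19: phase=(17,20,19,9) vs β=18 → FL=S FR=W RL=W RR=S
t=26: phase=(0,3,2,16) vs β=18 → FL=S FR=S RL=S RR=S
t=35: phase=(9,12,11,1) vs β=18 → FL=S FR=S RL=S RR=S
t=40: phase=(14,17,16,6) vs β=18 → FL=S FR=S RL=S RR=S
t=41: phase=(15,18,17,7) vs β=18 → FL=S FR=W RL=S RR=S
t=47: phase=(21,0,23,13) vs β=18 → FL=W FR=S RL=W RR=S


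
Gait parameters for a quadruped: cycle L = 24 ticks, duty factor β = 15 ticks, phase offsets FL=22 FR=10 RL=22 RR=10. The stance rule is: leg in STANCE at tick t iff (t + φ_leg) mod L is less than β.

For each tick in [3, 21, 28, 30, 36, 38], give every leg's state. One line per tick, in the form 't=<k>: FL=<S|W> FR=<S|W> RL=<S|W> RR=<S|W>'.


t=3: FL=S FR=S RL=S RR=S
t=21: FL=W FR=S RL=W RR=S
t=28: FL=S FR=S RL=S RR=S
t=30: FL=S FR=W RL=S RR=W
t=36: FL=S FR=W RL=S RR=W
t=38: FL=S FR=S RL=S RR=S

t=3: phase=(1,13,1,13) vs β=15 → FL=S FR=S RL=S RR=S
t=21: phase=(19,7,19,7) vs β=15 → FL=W FR=S RL=W RR=S
t=28: phase=(2,14,2,14) vs β=15 → FL=S FR=S RL=S RR=S
t=30: phase=(4,16,4,16) vs β=15 → FL=S FR=W RL=S RR=W
t=36: phase=(10,22,10,22) vs β=15 → FL=S FR=W RL=S RR=W
t=38: phase=(12,0,12,0) vs β=15 → FL=S FR=S RL=S RR=S


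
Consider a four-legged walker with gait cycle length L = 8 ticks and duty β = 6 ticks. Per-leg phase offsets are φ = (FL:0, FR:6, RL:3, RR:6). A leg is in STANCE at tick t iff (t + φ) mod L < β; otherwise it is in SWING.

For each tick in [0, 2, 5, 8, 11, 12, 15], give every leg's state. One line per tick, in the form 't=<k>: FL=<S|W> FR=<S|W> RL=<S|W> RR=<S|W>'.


t=0: FL=S FR=W RL=S RR=W
t=2: FL=S FR=S RL=S RR=S
t=5: FL=S FR=S RL=S RR=S
t=8: FL=S FR=W RL=S RR=W
t=11: FL=S FR=S RL=W RR=S
t=12: FL=S FR=S RL=W RR=S
t=15: FL=W FR=S RL=S RR=S

t=0: phase=(0,6,3,6) vs β=6 → FL=S FR=W RL=S RR=W
t=2: phase=(2,0,5,0) vs β=6 → FL=S FR=S RL=S RR=S
t=5: phase=(5,3,0,3) vs β=6 → FL=S FR=S RL=S RR=S
t=8: phase=(0,6,3,6) vs β=6 → FL=S FR=W RL=S RR=W
t=11: phase=(3,1,6,1) vs β=6 → FL=S FR=S RL=W RR=S
t=12: phase=(4,2,7,2) vs β=6 → FL=S FR=S RL=W RR=S
t=15: phase=(7,5,2,5) vs β=6 → FL=W FR=S RL=S RR=S


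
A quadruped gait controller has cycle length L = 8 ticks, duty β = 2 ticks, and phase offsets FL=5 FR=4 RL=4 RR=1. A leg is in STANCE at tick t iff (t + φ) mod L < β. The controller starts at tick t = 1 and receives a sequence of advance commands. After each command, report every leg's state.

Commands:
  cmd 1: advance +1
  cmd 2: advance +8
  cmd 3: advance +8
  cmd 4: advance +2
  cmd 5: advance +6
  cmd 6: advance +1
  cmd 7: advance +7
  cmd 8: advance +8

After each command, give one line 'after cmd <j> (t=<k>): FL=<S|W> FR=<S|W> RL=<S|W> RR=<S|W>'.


start t=1: FL=W FR=W RL=W RR=W
cmd 1: advance +1 → t=2, phase=(7,6,6,3) → FL=W FR=W RL=W RR=W
cmd 2: advance +8 → t=10, phase=(7,6,6,3) → FL=W FR=W RL=W RR=W
cmd 3: advance +8 → t=18, phase=(7,6,6,3) → FL=W FR=W RL=W RR=W
cmd 4: advance +2 → t=20, phase=(1,0,0,5) → FL=S FR=S RL=S RR=W
cmd 5: advance +6 → t=26, phase=(7,6,6,3) → FL=W FR=W RL=W RR=W
cmd 6: advance +1 → t=27, phase=(0,7,7,4) → FL=S FR=W RL=W RR=W
cmd 7: advance +7 → t=34, phase=(7,6,6,3) → FL=W FR=W RL=W RR=W
cmd 8: advance +8 → t=42, phase=(7,6,6,3) → FL=W FR=W RL=W RR=W

after cmd 1 (t=2): FL=W FR=W RL=W RR=W
after cmd 2 (t=10): FL=W FR=W RL=W RR=W
after cmd 3 (t=18): FL=W FR=W RL=W RR=W
after cmd 4 (t=20): FL=S FR=S RL=S RR=W
after cmd 5 (t=26): FL=W FR=W RL=W RR=W
after cmd 6 (t=27): FL=S FR=W RL=W RR=W
after cmd 7 (t=34): FL=W FR=W RL=W RR=W
after cmd 8 (t=42): FL=W FR=W RL=W RR=W


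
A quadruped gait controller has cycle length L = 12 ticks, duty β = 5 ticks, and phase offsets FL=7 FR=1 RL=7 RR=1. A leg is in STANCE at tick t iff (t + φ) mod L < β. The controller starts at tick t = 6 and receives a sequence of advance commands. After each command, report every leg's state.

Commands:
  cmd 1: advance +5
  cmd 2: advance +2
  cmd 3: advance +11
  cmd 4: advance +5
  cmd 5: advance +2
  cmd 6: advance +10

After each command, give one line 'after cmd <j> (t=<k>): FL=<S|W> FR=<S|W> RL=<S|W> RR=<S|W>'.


after cmd 1 (t=11): FL=W FR=S RL=W RR=S
after cmd 2 (t=13): FL=W FR=S RL=W RR=S
after cmd 3 (t=24): FL=W FR=S RL=W RR=S
after cmd 4 (t=29): FL=S FR=W RL=S RR=W
after cmd 5 (t=31): FL=S FR=W RL=S RR=W
after cmd 6 (t=41): FL=S FR=W RL=S RR=W

start t=6: FL=S FR=W RL=S RR=W
cmd 1: advance +5 → t=11, phase=(6,0,6,0) → FL=W FR=S RL=W RR=S
cmd 2: advance +2 → t=13, phase=(8,2,8,2) → FL=W FR=S RL=W RR=S
cmd 3: advance +11 → t=24, phase=(7,1,7,1) → FL=W FR=S RL=W RR=S
cmd 4: advance +5 → t=29, phase=(0,6,0,6) → FL=S FR=W RL=S RR=W
cmd 5: advance +2 → t=31, phase=(2,8,2,8) → FL=S FR=W RL=S RR=W
cmd 6: advance +10 → t=41, phase=(0,6,0,6) → FL=S FR=W RL=S RR=W


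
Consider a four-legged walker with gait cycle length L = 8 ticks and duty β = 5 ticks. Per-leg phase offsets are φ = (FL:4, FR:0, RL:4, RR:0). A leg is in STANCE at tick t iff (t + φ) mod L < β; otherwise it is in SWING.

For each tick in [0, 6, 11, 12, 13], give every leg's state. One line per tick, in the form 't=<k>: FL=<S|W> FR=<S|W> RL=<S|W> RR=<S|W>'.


t=0: FL=S FR=S RL=S RR=S
t=6: FL=S FR=W RL=S RR=W
t=11: FL=W FR=S RL=W RR=S
t=12: FL=S FR=S RL=S RR=S
t=13: FL=S FR=W RL=S RR=W

t=0: phase=(4,0,4,0) vs β=5 → FL=S FR=S RL=S RR=S
t=6: phase=(2,6,2,6) vs β=5 → FL=S FR=W RL=S RR=W
t=11: phase=(7,3,7,3) vs β=5 → FL=W FR=S RL=W RR=S
t=12: phase=(0,4,0,4) vs β=5 → FL=S FR=S RL=S RR=S
t=13: phase=(1,5,1,5) vs β=5 → FL=S FR=W RL=S RR=W


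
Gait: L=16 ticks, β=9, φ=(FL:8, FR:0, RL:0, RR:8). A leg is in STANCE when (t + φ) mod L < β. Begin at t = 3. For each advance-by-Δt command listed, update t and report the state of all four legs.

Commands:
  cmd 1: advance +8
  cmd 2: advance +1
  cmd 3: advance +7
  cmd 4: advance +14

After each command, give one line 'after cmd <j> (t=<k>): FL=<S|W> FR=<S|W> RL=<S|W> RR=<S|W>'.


after cmd 1 (t=11): FL=S FR=W RL=W RR=S
after cmd 2 (t=12): FL=S FR=W RL=W RR=S
after cmd 3 (t=19): FL=W FR=S RL=S RR=W
after cmd 4 (t=33): FL=W FR=S RL=S RR=W

start t=3: FL=W FR=S RL=S RR=W
cmd 1: advance +8 → t=11, phase=(3,11,11,3) → FL=S FR=W RL=W RR=S
cmd 2: advance +1 → t=12, phase=(4,12,12,4) → FL=S FR=W RL=W RR=S
cmd 3: advance +7 → t=19, phase=(11,3,3,11) → FL=W FR=S RL=S RR=W
cmd 4: advance +14 → t=33, phase=(9,1,1,9) → FL=W FR=S RL=S RR=W


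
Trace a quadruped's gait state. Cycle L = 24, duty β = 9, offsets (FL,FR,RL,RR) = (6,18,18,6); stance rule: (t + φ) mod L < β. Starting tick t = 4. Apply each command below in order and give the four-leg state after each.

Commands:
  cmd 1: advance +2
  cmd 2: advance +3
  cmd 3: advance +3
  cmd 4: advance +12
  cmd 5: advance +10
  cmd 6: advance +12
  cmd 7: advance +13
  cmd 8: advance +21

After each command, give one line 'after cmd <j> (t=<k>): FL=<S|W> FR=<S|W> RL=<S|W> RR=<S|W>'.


start t=4: FL=W FR=W RL=W RR=W
cmd 1: advance +2 → t=6, phase=(12,0,0,12) → FL=W FR=S RL=S RR=W
cmd 2: advance +3 → t=9, phase=(15,3,3,15) → FL=W FR=S RL=S RR=W
cmd 3: advance +3 → t=12, phase=(18,6,6,18) → FL=W FR=S RL=S RR=W
cmd 4: advance +12 → t=24, phase=(6,18,18,6) → FL=S FR=W RL=W RR=S
cmd 5: advance +10 → t=34, phase=(16,4,4,16) → FL=W FR=S RL=S RR=W
cmd 6: advance +12 → t=46, phase=(4,16,16,4) → FL=S FR=W RL=W RR=S
cmd 7: advance +13 → t=59, phase=(17,5,5,17) → FL=W FR=S RL=S RR=W
cmd 8: advance +21 → t=80, phase=(14,2,2,14) → FL=W FR=S RL=S RR=W

after cmd 1 (t=6): FL=W FR=S RL=S RR=W
after cmd 2 (t=9): FL=W FR=S RL=S RR=W
after cmd 3 (t=12): FL=W FR=S RL=S RR=W
after cmd 4 (t=24): FL=S FR=W RL=W RR=S
after cmd 5 (t=34): FL=W FR=S RL=S RR=W
after cmd 6 (t=46): FL=S FR=W RL=W RR=S
after cmd 7 (t=59): FL=W FR=S RL=S RR=W
after cmd 8 (t=80): FL=W FR=S RL=S RR=W


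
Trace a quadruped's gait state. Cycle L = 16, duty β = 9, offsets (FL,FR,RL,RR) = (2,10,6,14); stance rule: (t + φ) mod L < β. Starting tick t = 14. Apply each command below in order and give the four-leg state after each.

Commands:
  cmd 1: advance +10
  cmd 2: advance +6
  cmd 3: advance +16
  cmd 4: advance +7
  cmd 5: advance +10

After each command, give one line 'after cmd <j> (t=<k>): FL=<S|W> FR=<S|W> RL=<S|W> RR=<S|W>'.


start t=14: FL=S FR=S RL=S RR=W
cmd 1: advance +10 → t=24, phase=(10,2,14,6) → FL=W FR=S RL=W RR=S
cmd 2: advance +6 → t=30, phase=(0,8,4,12) → FL=S FR=S RL=S RR=W
cmd 3: advance +16 → t=46, phase=(0,8,4,12) → FL=S FR=S RL=S RR=W
cmd 4: advance +7 → t=53, phase=(7,15,11,3) → FL=S FR=W RL=W RR=S
cmd 5: advance +10 → t=63, phase=(1,9,5,13) → FL=S FR=W RL=S RR=W

after cmd 1 (t=24): FL=W FR=S RL=W RR=S
after cmd 2 (t=30): FL=S FR=S RL=S RR=W
after cmd 3 (t=46): FL=S FR=S RL=S RR=W
after cmd 4 (t=53): FL=S FR=W RL=W RR=S
after cmd 5 (t=63): FL=S FR=W RL=S RR=W


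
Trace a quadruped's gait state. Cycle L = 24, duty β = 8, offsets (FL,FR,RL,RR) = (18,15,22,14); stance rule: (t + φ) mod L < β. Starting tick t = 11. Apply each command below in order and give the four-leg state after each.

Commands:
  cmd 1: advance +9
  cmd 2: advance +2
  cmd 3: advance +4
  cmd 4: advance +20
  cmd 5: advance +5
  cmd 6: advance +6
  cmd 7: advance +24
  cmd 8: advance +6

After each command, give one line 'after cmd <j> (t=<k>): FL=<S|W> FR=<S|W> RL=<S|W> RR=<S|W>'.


after cmd 1 (t=20): FL=W FR=W RL=W RR=W
after cmd 2 (t=22): FL=W FR=W RL=W RR=W
after cmd 3 (t=26): FL=W FR=W RL=S RR=W
after cmd 4 (t=46): FL=W FR=W RL=W RR=W
after cmd 5 (t=51): FL=W FR=W RL=S RR=W
after cmd 6 (t=57): FL=S FR=S RL=S RR=W
after cmd 7 (t=81): FL=S FR=S RL=S RR=W
after cmd 8 (t=87): FL=W FR=S RL=W RR=S

start t=11: FL=S FR=S RL=W RR=S
cmd 1: advance +9 → t=20, phase=(14,11,18,10) → FL=W FR=W RL=W RR=W
cmd 2: advance +2 → t=22, phase=(16,13,20,12) → FL=W FR=W RL=W RR=W
cmd 3: advance +4 → t=26, phase=(20,17,0,16) → FL=W FR=W RL=S RR=W
cmd 4: advance +20 → t=46, phase=(16,13,20,12) → FL=W FR=W RL=W RR=W
cmd 5: advance +5 → t=51, phase=(21,18,1,17) → FL=W FR=W RL=S RR=W
cmd 6: advance +6 → t=57, phase=(3,0,7,23) → FL=S FR=S RL=S RR=W
cmd 7: advance +24 → t=81, phase=(3,0,7,23) → FL=S FR=S RL=S RR=W
cmd 8: advance +6 → t=87, phase=(9,6,13,5) → FL=W FR=S RL=W RR=S


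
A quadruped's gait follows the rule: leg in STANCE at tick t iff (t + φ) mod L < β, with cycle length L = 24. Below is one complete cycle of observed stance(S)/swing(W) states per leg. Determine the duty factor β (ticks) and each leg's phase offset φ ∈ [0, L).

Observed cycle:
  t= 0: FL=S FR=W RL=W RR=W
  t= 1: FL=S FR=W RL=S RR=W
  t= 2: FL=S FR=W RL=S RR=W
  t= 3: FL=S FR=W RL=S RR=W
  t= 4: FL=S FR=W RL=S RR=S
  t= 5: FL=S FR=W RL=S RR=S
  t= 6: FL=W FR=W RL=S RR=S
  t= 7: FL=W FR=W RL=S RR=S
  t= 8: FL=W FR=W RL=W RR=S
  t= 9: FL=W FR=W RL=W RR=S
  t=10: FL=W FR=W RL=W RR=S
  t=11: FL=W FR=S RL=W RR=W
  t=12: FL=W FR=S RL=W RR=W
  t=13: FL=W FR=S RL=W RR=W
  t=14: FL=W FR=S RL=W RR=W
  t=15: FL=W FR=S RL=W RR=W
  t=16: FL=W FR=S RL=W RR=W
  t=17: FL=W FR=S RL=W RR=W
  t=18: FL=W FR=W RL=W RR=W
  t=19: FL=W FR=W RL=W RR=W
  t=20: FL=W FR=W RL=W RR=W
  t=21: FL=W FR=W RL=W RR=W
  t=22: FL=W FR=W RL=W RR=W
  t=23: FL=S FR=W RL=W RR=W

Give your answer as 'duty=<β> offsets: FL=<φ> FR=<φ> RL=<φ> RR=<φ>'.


duty=7 offsets: FL=1 FR=13 RL=23 RR=20

duty β = stance ticks per leg = 7
FL: stance ticks = 7; W→S at t=23 → φ=1
FR: stance ticks = 7; W→S at t=11 → φ=13
RL: stance ticks = 7; W→S at t=1 → φ=23
RR: stance ticks = 7; W→S at t=4 → φ=20
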